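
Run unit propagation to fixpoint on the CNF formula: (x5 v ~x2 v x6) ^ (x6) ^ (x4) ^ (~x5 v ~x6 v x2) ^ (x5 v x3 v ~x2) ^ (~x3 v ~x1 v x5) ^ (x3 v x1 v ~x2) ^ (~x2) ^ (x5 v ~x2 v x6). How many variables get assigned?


Unit propagation repeatedly assigns the literal in any unit clause, then simplifies.
Assignments in order: x6 = T, x4 = T, x2 = F, x5 = F.
No further unit clauses remain.
Total variables assigned = 4.

4


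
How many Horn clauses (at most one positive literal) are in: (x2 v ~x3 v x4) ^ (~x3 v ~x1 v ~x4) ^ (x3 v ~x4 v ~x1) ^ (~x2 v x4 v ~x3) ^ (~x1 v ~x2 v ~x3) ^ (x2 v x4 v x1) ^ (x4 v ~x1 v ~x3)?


A Horn clause has at most one positive literal.
Clause 1: 2 positive lit(s) -> not Horn
Clause 2: 0 positive lit(s) -> Horn
Clause 3: 1 positive lit(s) -> Horn
Clause 4: 1 positive lit(s) -> Horn
Clause 5: 0 positive lit(s) -> Horn
Clause 6: 3 positive lit(s) -> not Horn
Clause 7: 1 positive lit(s) -> Horn
Total Horn clauses = 5.

5


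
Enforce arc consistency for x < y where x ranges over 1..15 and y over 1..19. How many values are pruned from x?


For the constraint x < y, x needs a supporting value in y's domain.
x can be at most 18 (one less than y's maximum).
Valid x values from domain: 15 out of 15.
Pruned = 15 - 15 = 0.

0


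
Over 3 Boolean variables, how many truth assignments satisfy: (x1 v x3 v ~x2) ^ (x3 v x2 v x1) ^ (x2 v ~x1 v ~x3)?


Enumerate all 8 truth assignments over 3 variables.
Test each against every clause.
Satisfying assignments found: 5.

5


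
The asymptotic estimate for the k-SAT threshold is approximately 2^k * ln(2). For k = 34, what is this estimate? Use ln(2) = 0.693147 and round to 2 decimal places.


Using the asymptotic formula: threshold ~ 2^k * ln(2).
2^34 = 17179869184.
17179869184 * 0.693147 = 11908174785.28.

11908174785.28


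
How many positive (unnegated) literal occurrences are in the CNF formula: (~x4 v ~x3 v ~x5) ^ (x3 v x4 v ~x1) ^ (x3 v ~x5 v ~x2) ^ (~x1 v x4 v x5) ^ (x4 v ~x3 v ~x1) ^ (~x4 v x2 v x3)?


Scan each clause for unnegated literals.
Clause 1: 0 positive; Clause 2: 2 positive; Clause 3: 1 positive; Clause 4: 2 positive; Clause 5: 1 positive; Clause 6: 2 positive.
Total positive literal occurrences = 8.

8


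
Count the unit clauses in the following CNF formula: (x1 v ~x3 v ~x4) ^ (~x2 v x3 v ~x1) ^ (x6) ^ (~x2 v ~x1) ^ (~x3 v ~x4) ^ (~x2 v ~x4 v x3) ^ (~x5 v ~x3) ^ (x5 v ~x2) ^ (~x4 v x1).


A unit clause contains exactly one literal.
Unit clauses found: (x6).
Count = 1.

1


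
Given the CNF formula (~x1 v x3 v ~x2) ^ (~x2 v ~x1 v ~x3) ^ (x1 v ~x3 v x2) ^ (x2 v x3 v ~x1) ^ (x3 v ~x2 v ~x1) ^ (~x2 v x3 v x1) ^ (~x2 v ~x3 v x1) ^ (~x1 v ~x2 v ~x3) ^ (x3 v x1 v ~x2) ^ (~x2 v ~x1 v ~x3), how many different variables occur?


Identify each distinct variable in the formula.
Variables found: x1, x2, x3.
Total distinct variables = 3.

3


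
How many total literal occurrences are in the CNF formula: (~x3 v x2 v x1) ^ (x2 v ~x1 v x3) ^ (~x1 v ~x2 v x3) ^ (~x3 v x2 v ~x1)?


Clause lengths: 3, 3, 3, 3.
Sum = 3 + 3 + 3 + 3 = 12.

12


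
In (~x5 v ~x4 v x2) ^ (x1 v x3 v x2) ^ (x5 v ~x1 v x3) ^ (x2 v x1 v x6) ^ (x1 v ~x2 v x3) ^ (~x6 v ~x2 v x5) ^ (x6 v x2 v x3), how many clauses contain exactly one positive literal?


A definite clause has exactly one positive literal.
Clause 1: 1 positive -> definite
Clause 2: 3 positive -> not definite
Clause 3: 2 positive -> not definite
Clause 4: 3 positive -> not definite
Clause 5: 2 positive -> not definite
Clause 6: 1 positive -> definite
Clause 7: 3 positive -> not definite
Definite clause count = 2.

2


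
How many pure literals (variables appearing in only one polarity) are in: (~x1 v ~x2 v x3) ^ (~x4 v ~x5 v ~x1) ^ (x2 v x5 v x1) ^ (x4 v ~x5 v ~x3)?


A pure literal appears in only one polarity across all clauses.
No pure literals found.
Count = 0.

0


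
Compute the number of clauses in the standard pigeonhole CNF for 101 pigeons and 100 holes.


The PHP encoding has two parts:
1) At-least-one-hole clauses: 101 (one per pigeon, each with 100 literals).
2) At-most-one-pigeon-per-hole clauses: 100 holes * C(101,2) = 100 * 5050 = 505000.
Total clauses = 101 + 505000 = 505101.

505101


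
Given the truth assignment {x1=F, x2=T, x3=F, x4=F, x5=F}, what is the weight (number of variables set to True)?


The weight is the number of variables assigned True.
True variables: x2.
Weight = 1.

1


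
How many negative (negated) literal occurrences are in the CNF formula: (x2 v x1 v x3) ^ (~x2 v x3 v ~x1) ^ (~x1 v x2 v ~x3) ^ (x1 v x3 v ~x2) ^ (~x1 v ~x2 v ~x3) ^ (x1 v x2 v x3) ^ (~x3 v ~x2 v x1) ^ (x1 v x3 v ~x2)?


Scan each clause for negated literals.
Clause 1: 0 negative; Clause 2: 2 negative; Clause 3: 2 negative; Clause 4: 1 negative; Clause 5: 3 negative; Clause 6: 0 negative; Clause 7: 2 negative; Clause 8: 1 negative.
Total negative literal occurrences = 11.

11


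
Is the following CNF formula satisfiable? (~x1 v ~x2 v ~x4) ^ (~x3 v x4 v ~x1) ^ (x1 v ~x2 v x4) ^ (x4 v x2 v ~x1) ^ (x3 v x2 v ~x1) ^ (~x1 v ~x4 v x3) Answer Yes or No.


Check all 16 possible truth assignments.
Number of satisfying assignments found: 8.
The formula is satisfiable.

Yes


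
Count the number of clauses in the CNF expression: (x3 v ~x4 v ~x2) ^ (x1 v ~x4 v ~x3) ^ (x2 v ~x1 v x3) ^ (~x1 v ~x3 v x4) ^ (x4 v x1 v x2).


Each group enclosed in parentheses joined by ^ is one clause.
Counting the conjuncts: 5 clauses.

5


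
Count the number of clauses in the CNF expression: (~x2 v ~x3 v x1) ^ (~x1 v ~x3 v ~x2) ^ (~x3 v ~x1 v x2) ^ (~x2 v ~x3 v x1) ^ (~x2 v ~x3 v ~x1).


Each group enclosed in parentheses joined by ^ is one clause.
Counting the conjuncts: 5 clauses.

5


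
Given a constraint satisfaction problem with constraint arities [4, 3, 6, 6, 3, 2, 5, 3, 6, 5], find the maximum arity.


The arities are: 4, 3, 6, 6, 3, 2, 5, 3, 6, 5.
Scan for the maximum value.
Maximum arity = 6.

6


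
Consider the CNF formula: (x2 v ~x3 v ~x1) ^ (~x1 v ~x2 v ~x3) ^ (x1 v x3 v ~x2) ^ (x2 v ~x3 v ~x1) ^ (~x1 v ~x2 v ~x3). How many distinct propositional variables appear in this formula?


Identify each distinct variable in the formula.
Variables found: x1, x2, x3.
Total distinct variables = 3.

3


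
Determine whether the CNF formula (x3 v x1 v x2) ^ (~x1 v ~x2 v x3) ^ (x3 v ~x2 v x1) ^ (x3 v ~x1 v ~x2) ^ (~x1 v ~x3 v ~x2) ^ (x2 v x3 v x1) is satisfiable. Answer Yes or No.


Check all 8 possible truth assignments.
Number of satisfying assignments found: 4.
The formula is satisfiable.

Yes


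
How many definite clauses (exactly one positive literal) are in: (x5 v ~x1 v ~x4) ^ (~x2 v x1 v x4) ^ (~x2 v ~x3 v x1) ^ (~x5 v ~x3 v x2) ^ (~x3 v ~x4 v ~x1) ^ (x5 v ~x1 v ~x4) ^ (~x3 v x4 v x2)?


A definite clause has exactly one positive literal.
Clause 1: 1 positive -> definite
Clause 2: 2 positive -> not definite
Clause 3: 1 positive -> definite
Clause 4: 1 positive -> definite
Clause 5: 0 positive -> not definite
Clause 6: 1 positive -> definite
Clause 7: 2 positive -> not definite
Definite clause count = 4.

4


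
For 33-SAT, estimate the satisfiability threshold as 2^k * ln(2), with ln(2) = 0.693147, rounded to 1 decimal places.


Using the asymptotic formula: threshold ~ 2^k * ln(2).
2^33 = 8589934592.
8589934592 * 0.693147 = 5954087392.6.

5954087392.6


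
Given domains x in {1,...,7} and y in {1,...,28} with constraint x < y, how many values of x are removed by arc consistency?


For the constraint x < y, x needs a supporting value in y's domain.
x can be at most 27 (one less than y's maximum).
Valid x values from domain: 7 out of 7.
Pruned = 7 - 7 = 0.

0


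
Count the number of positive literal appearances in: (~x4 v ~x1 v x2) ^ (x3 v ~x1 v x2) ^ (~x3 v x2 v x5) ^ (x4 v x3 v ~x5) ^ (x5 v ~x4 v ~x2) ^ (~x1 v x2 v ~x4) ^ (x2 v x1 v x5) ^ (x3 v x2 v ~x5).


Scan each clause for unnegated literals.
Clause 1: 1 positive; Clause 2: 2 positive; Clause 3: 2 positive; Clause 4: 2 positive; Clause 5: 1 positive; Clause 6: 1 positive; Clause 7: 3 positive; Clause 8: 2 positive.
Total positive literal occurrences = 14.

14


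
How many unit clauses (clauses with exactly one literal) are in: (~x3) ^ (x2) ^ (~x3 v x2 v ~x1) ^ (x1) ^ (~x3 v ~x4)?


A unit clause contains exactly one literal.
Unit clauses found: (~x3), (x2), (x1).
Count = 3.

3


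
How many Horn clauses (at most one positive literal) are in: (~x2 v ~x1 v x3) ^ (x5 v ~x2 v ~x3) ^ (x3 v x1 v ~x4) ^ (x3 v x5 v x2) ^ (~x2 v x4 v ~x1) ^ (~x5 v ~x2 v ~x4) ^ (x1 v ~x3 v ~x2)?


A Horn clause has at most one positive literal.
Clause 1: 1 positive lit(s) -> Horn
Clause 2: 1 positive lit(s) -> Horn
Clause 3: 2 positive lit(s) -> not Horn
Clause 4: 3 positive lit(s) -> not Horn
Clause 5: 1 positive lit(s) -> Horn
Clause 6: 0 positive lit(s) -> Horn
Clause 7: 1 positive lit(s) -> Horn
Total Horn clauses = 5.

5


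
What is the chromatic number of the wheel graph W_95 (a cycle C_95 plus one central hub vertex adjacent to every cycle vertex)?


W_95 consists of the cycle C_95 together with a hub vertex adjacent to every cycle vertex.
The cycle C_95 needs 3 colors (odd cycle -> 3).
The hub is adjacent to every cycle vertex, so it must receive a new color distinct from all of them.
Chromatic number = 3 + 1 = 4.

4


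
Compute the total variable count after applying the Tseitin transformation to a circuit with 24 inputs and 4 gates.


The Tseitin transformation introduces one auxiliary variable per gate.
Total variables = inputs + gates = 24 + 4 = 28.

28


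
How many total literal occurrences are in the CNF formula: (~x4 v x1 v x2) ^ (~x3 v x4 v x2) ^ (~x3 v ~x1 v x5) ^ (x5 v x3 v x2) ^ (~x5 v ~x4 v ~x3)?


Clause lengths: 3, 3, 3, 3, 3.
Sum = 3 + 3 + 3 + 3 + 3 = 15.

15


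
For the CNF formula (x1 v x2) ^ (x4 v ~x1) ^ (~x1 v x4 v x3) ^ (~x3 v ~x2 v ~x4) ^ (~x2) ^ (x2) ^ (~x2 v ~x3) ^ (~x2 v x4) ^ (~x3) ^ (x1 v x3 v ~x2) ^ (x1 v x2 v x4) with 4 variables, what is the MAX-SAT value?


Enumerate all 16 truth assignments.
For each, count how many of the 11 clauses are satisfied.
The formula is not fully satisfiable, so the maximum is below 11.
Maximum simultaneously satisfiable clauses = 10.

10


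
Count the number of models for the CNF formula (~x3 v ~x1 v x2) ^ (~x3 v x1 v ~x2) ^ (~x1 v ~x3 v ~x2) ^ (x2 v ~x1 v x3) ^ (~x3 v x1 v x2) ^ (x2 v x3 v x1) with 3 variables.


Enumerate all 8 truth assignments over 3 variables.
Test each against every clause.
Satisfying assignments found: 2.

2


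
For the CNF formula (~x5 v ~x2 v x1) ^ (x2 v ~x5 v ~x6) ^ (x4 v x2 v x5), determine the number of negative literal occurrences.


Scan each clause for negated literals.
Clause 1: 2 negative; Clause 2: 2 negative; Clause 3: 0 negative.
Total negative literal occurrences = 4.

4


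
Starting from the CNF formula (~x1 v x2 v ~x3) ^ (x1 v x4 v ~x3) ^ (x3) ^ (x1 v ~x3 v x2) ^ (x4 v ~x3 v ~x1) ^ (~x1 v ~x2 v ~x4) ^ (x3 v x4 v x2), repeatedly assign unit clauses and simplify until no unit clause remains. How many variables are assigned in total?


Unit propagation repeatedly assigns the literal in any unit clause, then simplifies.
Assignments in order: x3 = T.
No further unit clauses remain.
Total variables assigned = 1.

1


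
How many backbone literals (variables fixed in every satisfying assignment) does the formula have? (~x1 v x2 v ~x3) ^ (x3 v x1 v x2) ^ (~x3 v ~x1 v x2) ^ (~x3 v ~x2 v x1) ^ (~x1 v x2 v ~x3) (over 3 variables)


Find all satisfying assignments: 5 model(s).
Check which variables have the same value in every model.
No variable is fixed across all models.
Backbone size = 0.

0


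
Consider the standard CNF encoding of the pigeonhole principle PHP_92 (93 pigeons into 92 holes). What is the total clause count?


The PHP encoding has two parts:
1) At-least-one-hole clauses: 93 (one per pigeon, each with 92 literals).
2) At-most-one-pigeon-per-hole clauses: 92 holes * C(93,2) = 92 * 4278 = 393576.
Total clauses = 93 + 393576 = 393669.

393669


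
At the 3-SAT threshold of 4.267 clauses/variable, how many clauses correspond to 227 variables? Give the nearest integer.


The 3-SAT phase transition occurs at approximately 4.267 clauses per variable.
m = 4.267 * 227 = 968.609.
Rounded to nearest integer: 969.

969


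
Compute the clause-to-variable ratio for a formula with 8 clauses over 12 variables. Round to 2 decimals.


Clause-to-variable ratio = clauses / variables.
8 / 12 = 0.67.

0.67


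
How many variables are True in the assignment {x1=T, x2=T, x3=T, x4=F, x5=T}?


The weight is the number of variables assigned True.
True variables: x1, x2, x3, x5.
Weight = 4.

4


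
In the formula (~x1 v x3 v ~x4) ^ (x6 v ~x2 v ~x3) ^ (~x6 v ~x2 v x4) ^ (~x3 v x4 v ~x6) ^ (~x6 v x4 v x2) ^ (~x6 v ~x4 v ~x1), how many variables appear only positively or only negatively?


A pure literal appears in only one polarity across all clauses.
Pure literals: x1 (negative only).
Count = 1.

1


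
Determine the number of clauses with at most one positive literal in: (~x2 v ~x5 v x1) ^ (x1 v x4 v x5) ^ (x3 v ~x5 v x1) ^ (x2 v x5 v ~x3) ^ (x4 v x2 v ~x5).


A Horn clause has at most one positive literal.
Clause 1: 1 positive lit(s) -> Horn
Clause 2: 3 positive lit(s) -> not Horn
Clause 3: 2 positive lit(s) -> not Horn
Clause 4: 2 positive lit(s) -> not Horn
Clause 5: 2 positive lit(s) -> not Horn
Total Horn clauses = 1.

1


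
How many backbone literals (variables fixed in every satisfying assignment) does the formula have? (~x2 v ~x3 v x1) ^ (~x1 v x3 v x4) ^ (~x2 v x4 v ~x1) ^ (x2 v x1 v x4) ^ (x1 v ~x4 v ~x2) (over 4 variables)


Find all satisfying assignments: 8 model(s).
Check which variables have the same value in every model.
No variable is fixed across all models.
Backbone size = 0.

0


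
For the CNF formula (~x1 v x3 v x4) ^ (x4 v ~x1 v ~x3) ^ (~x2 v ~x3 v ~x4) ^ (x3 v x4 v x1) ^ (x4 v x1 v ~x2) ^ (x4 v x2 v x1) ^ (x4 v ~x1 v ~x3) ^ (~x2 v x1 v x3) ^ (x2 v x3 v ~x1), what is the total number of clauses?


Each group enclosed in parentheses joined by ^ is one clause.
Counting the conjuncts: 9 clauses.

9


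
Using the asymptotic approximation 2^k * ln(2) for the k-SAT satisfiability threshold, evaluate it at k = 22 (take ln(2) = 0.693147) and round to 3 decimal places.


Using the asymptotic formula: threshold ~ 2^k * ln(2).
2^22 = 4194304.
4194304 * 0.693147 = 2907269.235.

2907269.235


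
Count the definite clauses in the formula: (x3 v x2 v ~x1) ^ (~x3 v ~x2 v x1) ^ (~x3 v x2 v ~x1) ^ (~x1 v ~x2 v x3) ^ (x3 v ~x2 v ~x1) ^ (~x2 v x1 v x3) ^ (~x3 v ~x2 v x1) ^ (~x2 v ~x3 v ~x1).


A definite clause has exactly one positive literal.
Clause 1: 2 positive -> not definite
Clause 2: 1 positive -> definite
Clause 3: 1 positive -> definite
Clause 4: 1 positive -> definite
Clause 5: 1 positive -> definite
Clause 6: 2 positive -> not definite
Clause 7: 1 positive -> definite
Clause 8: 0 positive -> not definite
Definite clause count = 5.

5


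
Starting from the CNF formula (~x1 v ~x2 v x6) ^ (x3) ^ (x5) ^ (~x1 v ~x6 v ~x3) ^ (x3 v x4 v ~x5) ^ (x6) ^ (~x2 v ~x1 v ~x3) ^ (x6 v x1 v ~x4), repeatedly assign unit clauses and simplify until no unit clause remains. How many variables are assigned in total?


Unit propagation repeatedly assigns the literal in any unit clause, then simplifies.
Assignments in order: x3 = T, x5 = T, x6 = T, x1 = F.
No further unit clauses remain.
Total variables assigned = 4.

4


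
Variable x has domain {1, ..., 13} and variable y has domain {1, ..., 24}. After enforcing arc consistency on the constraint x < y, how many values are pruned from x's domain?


For the constraint x < y, x needs a supporting value in y's domain.
x can be at most 23 (one less than y's maximum).
Valid x values from domain: 13 out of 13.
Pruned = 13 - 13 = 0.

0


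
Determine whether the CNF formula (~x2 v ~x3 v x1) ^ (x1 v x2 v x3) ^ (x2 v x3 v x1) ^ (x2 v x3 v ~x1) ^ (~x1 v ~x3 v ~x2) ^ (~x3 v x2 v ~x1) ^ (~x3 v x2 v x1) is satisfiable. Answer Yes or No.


Check all 8 possible truth assignments.
Number of satisfying assignments found: 2.
The formula is satisfiable.

Yes


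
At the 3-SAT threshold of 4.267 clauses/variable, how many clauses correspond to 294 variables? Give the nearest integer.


The 3-SAT phase transition occurs at approximately 4.267 clauses per variable.
m = 4.267 * 294 = 1254.498.
Rounded to nearest integer: 1254.

1254


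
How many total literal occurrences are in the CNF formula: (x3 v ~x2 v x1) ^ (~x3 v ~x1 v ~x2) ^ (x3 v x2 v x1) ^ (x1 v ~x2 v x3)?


Clause lengths: 3, 3, 3, 3.
Sum = 3 + 3 + 3 + 3 = 12.

12


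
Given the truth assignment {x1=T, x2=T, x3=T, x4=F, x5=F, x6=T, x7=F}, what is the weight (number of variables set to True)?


The weight is the number of variables assigned True.
True variables: x1, x2, x3, x6.
Weight = 4.

4


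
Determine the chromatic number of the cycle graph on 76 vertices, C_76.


A cycle on an even number of vertices is bipartite: alternate two colors around the cycle.
Since 76 is even, two colors suffice, and at least two are needed because the graph has edges.
Chromatic number = 2.

2


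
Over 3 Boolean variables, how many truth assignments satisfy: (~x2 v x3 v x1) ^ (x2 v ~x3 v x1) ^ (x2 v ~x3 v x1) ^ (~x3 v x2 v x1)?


Enumerate all 8 truth assignments over 3 variables.
Test each against every clause.
Satisfying assignments found: 6.

6


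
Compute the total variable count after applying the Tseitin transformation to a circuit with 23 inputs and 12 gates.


The Tseitin transformation introduces one auxiliary variable per gate.
Total variables = inputs + gates = 23 + 12 = 35.

35


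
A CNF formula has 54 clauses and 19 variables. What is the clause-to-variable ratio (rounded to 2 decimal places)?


Clause-to-variable ratio = clauses / variables.
54 / 19 = 2.84.

2.84


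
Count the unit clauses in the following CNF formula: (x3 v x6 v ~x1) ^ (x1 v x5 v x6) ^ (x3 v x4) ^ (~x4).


A unit clause contains exactly one literal.
Unit clauses found: (~x4).
Count = 1.

1


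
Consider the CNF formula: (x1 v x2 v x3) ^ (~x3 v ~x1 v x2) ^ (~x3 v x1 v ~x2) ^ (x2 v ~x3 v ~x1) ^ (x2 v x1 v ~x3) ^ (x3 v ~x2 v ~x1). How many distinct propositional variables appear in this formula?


Identify each distinct variable in the formula.
Variables found: x1, x2, x3.
Total distinct variables = 3.

3


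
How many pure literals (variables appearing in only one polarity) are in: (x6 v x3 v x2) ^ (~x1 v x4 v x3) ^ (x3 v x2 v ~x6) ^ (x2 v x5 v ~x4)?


A pure literal appears in only one polarity across all clauses.
Pure literals: x1 (negative only), x2 (positive only), x3 (positive only), x5 (positive only).
Count = 4.

4


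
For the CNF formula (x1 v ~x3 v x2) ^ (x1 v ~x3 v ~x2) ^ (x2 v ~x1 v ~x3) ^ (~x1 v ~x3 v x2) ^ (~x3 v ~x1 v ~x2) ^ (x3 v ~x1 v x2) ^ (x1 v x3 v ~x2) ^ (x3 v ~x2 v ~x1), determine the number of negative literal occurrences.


Scan each clause for negated literals.
Clause 1: 1 negative; Clause 2: 2 negative; Clause 3: 2 negative; Clause 4: 2 negative; Clause 5: 3 negative; Clause 6: 1 negative; Clause 7: 1 negative; Clause 8: 2 negative.
Total negative literal occurrences = 14.

14


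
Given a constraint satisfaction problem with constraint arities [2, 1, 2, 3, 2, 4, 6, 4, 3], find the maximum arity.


The arities are: 2, 1, 2, 3, 2, 4, 6, 4, 3.
Scan for the maximum value.
Maximum arity = 6.

6


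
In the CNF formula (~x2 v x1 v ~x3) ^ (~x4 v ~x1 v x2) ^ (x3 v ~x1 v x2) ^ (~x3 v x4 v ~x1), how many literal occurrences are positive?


Scan each clause for unnegated literals.
Clause 1: 1 positive; Clause 2: 1 positive; Clause 3: 2 positive; Clause 4: 1 positive.
Total positive literal occurrences = 5.

5


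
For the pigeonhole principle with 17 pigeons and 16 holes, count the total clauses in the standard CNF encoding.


The PHP encoding has two parts:
1) At-least-one-hole clauses: 17 (one per pigeon, each with 16 literals).
2) At-most-one-pigeon-per-hole clauses: 16 holes * C(17,2) = 16 * 136 = 2176.
Total clauses = 17 + 2176 = 2193.

2193


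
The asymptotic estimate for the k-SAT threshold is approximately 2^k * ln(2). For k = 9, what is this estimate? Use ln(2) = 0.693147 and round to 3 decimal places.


Using the asymptotic formula: threshold ~ 2^k * ln(2).
2^9 = 512.
512 * 0.693147 = 354.891.

354.891


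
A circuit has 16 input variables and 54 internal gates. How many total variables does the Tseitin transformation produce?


The Tseitin transformation introduces one auxiliary variable per gate.
Total variables = inputs + gates = 16 + 54 = 70.

70


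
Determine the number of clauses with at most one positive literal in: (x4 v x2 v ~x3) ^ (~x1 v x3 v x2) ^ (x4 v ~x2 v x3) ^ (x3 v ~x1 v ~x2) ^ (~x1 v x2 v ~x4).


A Horn clause has at most one positive literal.
Clause 1: 2 positive lit(s) -> not Horn
Clause 2: 2 positive lit(s) -> not Horn
Clause 3: 2 positive lit(s) -> not Horn
Clause 4: 1 positive lit(s) -> Horn
Clause 5: 1 positive lit(s) -> Horn
Total Horn clauses = 2.

2


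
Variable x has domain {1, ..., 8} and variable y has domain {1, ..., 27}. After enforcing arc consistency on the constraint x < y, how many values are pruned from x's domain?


For the constraint x < y, x needs a supporting value in y's domain.
x can be at most 26 (one less than y's maximum).
Valid x values from domain: 8 out of 8.
Pruned = 8 - 8 = 0.

0


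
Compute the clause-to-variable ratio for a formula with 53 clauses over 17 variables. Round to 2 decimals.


Clause-to-variable ratio = clauses / variables.
53 / 17 = 3.12.

3.12


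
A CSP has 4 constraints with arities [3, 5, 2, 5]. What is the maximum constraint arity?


The arities are: 3, 5, 2, 5.
Scan for the maximum value.
Maximum arity = 5.

5


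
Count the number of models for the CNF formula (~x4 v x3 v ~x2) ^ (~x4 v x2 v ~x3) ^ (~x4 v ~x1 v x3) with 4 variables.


Enumerate all 16 truth assignments over 4 variables.
Test each against every clause.
Satisfying assignments found: 11.

11


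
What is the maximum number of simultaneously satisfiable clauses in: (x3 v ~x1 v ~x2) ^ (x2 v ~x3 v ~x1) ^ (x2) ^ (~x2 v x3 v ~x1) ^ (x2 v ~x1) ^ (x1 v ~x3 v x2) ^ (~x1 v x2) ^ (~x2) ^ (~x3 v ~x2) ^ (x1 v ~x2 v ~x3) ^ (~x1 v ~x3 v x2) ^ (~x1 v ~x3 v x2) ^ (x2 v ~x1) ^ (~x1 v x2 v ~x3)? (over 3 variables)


Enumerate all 8 truth assignments.
For each, count how many of the 14 clauses are satisfied.
The formula is not fully satisfiable, so the maximum is below 14.
Maximum simultaneously satisfiable clauses = 13.

13


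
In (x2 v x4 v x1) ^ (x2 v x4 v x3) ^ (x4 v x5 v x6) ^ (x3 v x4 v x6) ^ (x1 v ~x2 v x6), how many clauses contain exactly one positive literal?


A definite clause has exactly one positive literal.
Clause 1: 3 positive -> not definite
Clause 2: 3 positive -> not definite
Clause 3: 3 positive -> not definite
Clause 4: 3 positive -> not definite
Clause 5: 2 positive -> not definite
Definite clause count = 0.

0


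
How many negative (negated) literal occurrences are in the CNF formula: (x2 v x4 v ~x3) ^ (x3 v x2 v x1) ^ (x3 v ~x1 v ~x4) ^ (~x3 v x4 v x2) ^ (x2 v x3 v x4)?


Scan each clause for negated literals.
Clause 1: 1 negative; Clause 2: 0 negative; Clause 3: 2 negative; Clause 4: 1 negative; Clause 5: 0 negative.
Total negative literal occurrences = 4.

4


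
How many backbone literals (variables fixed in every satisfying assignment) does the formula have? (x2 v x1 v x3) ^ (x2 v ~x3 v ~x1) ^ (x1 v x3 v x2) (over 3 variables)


Find all satisfying assignments: 6 model(s).
Check which variables have the same value in every model.
No variable is fixed across all models.
Backbone size = 0.

0


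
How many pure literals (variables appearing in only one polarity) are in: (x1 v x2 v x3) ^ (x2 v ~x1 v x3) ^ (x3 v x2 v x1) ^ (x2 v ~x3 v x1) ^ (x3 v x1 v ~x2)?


A pure literal appears in only one polarity across all clauses.
No pure literals found.
Count = 0.

0


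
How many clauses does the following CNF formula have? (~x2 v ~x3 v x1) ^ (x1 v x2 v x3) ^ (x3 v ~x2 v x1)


Each group enclosed in parentheses joined by ^ is one clause.
Counting the conjuncts: 3 clauses.

3


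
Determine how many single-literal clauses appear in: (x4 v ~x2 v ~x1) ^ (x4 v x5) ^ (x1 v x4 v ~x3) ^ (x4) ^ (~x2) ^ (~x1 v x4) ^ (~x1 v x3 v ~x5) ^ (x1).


A unit clause contains exactly one literal.
Unit clauses found: (x4), (~x2), (x1).
Count = 3.

3


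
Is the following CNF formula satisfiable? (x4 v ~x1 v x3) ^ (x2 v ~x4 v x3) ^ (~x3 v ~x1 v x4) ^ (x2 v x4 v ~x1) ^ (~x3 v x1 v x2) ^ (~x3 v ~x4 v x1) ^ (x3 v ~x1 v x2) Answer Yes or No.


Check all 16 possible truth assignments.
Number of satisfying assignments found: 7.
The formula is satisfiable.

Yes


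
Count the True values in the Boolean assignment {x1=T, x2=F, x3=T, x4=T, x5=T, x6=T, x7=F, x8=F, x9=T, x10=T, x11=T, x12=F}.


The weight is the number of variables assigned True.
True variables: x1, x3, x4, x5, x6, x9, x10, x11.
Weight = 8.

8


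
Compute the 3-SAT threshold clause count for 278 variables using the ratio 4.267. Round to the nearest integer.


The 3-SAT phase transition occurs at approximately 4.267 clauses per variable.
m = 4.267 * 278 = 1186.226.
Rounded to nearest integer: 1186.

1186


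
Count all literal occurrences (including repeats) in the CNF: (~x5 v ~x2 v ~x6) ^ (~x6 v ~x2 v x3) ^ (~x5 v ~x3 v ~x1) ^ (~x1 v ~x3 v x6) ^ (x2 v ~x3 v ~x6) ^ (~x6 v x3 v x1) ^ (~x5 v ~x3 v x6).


Clause lengths: 3, 3, 3, 3, 3, 3, 3.
Sum = 3 + 3 + 3 + 3 + 3 + 3 + 3 = 21.

21


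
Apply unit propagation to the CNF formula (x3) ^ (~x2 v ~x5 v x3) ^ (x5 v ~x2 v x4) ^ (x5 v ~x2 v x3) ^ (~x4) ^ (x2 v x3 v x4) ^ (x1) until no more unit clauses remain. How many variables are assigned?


Unit propagation repeatedly assigns the literal in any unit clause, then simplifies.
Assignments in order: x3 = T, x4 = F, x1 = T.
No further unit clauses remain.
Total variables assigned = 3.

3


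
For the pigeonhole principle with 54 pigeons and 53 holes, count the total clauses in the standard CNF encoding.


The PHP encoding has two parts:
1) At-least-one-hole clauses: 54 (one per pigeon, each with 53 literals).
2) At-most-one-pigeon-per-hole clauses: 53 holes * C(54,2) = 53 * 1431 = 75843.
Total clauses = 54 + 75843 = 75897.

75897


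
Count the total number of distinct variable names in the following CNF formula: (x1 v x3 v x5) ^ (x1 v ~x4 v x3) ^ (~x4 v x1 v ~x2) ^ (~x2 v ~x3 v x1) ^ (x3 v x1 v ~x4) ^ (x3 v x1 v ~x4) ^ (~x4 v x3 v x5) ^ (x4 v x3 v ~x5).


Identify each distinct variable in the formula.
Variables found: x1, x2, x3, x4, x5.
Total distinct variables = 5.

5


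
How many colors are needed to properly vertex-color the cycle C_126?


A cycle on an even number of vertices is bipartite: alternate two colors around the cycle.
Since 126 is even, two colors suffice, and at least two are needed because the graph has edges.
Chromatic number = 2.

2


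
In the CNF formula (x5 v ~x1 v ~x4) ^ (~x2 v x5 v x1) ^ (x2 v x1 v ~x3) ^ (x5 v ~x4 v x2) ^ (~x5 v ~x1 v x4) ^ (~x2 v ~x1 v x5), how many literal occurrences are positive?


Scan each clause for unnegated literals.
Clause 1: 1 positive; Clause 2: 2 positive; Clause 3: 2 positive; Clause 4: 2 positive; Clause 5: 1 positive; Clause 6: 1 positive.
Total positive literal occurrences = 9.

9


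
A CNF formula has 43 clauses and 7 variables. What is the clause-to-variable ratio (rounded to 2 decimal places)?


Clause-to-variable ratio = clauses / variables.
43 / 7 = 6.14.

6.14


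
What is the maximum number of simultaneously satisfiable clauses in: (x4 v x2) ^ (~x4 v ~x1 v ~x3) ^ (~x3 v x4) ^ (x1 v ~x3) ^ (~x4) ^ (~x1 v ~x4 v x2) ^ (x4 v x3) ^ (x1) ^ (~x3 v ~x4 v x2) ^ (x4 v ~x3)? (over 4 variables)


Enumerate all 16 truth assignments.
For each, count how many of the 10 clauses are satisfied.
The formula is not fully satisfiable, so the maximum is below 10.
Maximum simultaneously satisfiable clauses = 9.

9


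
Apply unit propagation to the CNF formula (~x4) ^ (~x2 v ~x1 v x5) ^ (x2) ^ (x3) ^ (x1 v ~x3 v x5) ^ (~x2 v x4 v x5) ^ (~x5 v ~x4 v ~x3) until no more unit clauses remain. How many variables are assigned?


Unit propagation repeatedly assigns the literal in any unit clause, then simplifies.
Assignments in order: x4 = F, x2 = T, x3 = T, x5 = T.
No further unit clauses remain.
Total variables assigned = 4.

4


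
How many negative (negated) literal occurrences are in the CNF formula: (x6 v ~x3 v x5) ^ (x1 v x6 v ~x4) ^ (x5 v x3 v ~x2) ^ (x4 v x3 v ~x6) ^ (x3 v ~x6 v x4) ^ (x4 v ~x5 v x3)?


Scan each clause for negated literals.
Clause 1: 1 negative; Clause 2: 1 negative; Clause 3: 1 negative; Clause 4: 1 negative; Clause 5: 1 negative; Clause 6: 1 negative.
Total negative literal occurrences = 6.

6


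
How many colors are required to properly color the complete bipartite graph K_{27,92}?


K_{27,92} is bipartite by definition: the two parts are independent sets, with every edge crossing between them.
Color all vertices in one part with color 1 and all vertices in the other part with color 2.
Since the graph has at least one edge, one color does not suffice.
Chromatic number = 2.

2


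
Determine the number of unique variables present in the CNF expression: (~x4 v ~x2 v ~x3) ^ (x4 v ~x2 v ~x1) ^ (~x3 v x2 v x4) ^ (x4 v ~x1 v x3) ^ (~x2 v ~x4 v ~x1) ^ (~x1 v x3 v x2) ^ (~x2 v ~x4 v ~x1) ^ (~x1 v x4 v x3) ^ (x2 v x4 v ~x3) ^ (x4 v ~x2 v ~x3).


Identify each distinct variable in the formula.
Variables found: x1, x2, x3, x4.
Total distinct variables = 4.

4


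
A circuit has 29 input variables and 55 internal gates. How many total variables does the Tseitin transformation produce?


The Tseitin transformation introduces one auxiliary variable per gate.
Total variables = inputs + gates = 29 + 55 = 84.

84


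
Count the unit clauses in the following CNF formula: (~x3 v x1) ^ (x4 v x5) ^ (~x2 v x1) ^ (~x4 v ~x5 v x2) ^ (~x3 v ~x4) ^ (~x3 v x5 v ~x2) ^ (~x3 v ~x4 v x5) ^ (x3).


A unit clause contains exactly one literal.
Unit clauses found: (x3).
Count = 1.

1


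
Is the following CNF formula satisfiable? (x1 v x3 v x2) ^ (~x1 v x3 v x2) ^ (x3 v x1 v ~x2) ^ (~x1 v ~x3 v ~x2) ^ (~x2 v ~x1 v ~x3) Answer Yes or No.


Check all 8 possible truth assignments.
Number of satisfying assignments found: 4.
The formula is satisfiable.

Yes


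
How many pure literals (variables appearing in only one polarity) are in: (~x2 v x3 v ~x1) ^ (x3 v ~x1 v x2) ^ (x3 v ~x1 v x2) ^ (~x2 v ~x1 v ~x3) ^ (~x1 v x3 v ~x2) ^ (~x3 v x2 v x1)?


A pure literal appears in only one polarity across all clauses.
No pure literals found.
Count = 0.

0


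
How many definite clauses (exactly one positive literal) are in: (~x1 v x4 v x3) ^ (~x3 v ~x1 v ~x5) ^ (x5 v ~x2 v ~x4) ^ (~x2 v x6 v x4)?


A definite clause has exactly one positive literal.
Clause 1: 2 positive -> not definite
Clause 2: 0 positive -> not definite
Clause 3: 1 positive -> definite
Clause 4: 2 positive -> not definite
Definite clause count = 1.

1


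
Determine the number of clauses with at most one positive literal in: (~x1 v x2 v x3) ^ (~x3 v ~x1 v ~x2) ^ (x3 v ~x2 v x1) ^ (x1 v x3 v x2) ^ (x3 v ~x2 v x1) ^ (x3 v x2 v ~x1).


A Horn clause has at most one positive literal.
Clause 1: 2 positive lit(s) -> not Horn
Clause 2: 0 positive lit(s) -> Horn
Clause 3: 2 positive lit(s) -> not Horn
Clause 4: 3 positive lit(s) -> not Horn
Clause 5: 2 positive lit(s) -> not Horn
Clause 6: 2 positive lit(s) -> not Horn
Total Horn clauses = 1.

1


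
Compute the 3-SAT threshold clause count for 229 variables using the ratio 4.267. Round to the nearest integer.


The 3-SAT phase transition occurs at approximately 4.267 clauses per variable.
m = 4.267 * 229 = 977.143.
Rounded to nearest integer: 977.

977


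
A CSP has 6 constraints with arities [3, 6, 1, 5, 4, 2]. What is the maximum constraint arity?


The arities are: 3, 6, 1, 5, 4, 2.
Scan for the maximum value.
Maximum arity = 6.

6


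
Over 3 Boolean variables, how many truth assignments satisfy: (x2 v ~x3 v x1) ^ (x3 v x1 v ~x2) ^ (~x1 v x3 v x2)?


Enumerate all 8 truth assignments over 3 variables.
Test each against every clause.
Satisfying assignments found: 5.

5


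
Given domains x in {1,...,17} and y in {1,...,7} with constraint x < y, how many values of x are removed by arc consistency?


For the constraint x < y, x needs a supporting value in y's domain.
x can be at most 6 (one less than y's maximum).
Valid x values from domain: 6 out of 17.
Pruned = 17 - 6 = 11.

11


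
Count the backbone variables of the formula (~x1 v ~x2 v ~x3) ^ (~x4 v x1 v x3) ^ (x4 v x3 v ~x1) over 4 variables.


Find all satisfying assignments: 10 model(s).
Check which variables have the same value in every model.
No variable is fixed across all models.
Backbone size = 0.

0


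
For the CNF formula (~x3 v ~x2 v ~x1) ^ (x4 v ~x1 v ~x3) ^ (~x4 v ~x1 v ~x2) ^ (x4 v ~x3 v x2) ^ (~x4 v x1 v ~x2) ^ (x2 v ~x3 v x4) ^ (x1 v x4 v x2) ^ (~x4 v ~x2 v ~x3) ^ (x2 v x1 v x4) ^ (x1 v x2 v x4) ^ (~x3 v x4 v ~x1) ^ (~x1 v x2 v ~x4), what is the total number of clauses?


Each group enclosed in parentheses joined by ^ is one clause.
Counting the conjuncts: 12 clauses.

12


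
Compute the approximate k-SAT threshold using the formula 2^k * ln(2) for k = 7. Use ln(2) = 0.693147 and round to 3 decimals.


Using the asymptotic formula: threshold ~ 2^k * ln(2).
2^7 = 128.
128 * 0.693147 = 88.723.

88.723


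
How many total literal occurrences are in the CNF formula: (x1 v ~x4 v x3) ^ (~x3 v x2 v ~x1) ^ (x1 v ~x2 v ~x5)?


Clause lengths: 3, 3, 3.
Sum = 3 + 3 + 3 = 9.

9


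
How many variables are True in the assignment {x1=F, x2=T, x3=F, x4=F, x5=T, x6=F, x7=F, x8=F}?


The weight is the number of variables assigned True.
True variables: x2, x5.
Weight = 2.

2


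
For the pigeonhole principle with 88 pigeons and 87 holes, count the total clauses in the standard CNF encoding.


The PHP encoding has two parts:
1) At-least-one-hole clauses: 88 (one per pigeon, each with 87 literals).
2) At-most-one-pigeon-per-hole clauses: 87 holes * C(88,2) = 87 * 3828 = 333036.
Total clauses = 88 + 333036 = 333124.

333124


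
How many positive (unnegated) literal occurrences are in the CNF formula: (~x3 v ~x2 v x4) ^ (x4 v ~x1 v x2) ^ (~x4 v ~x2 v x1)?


Scan each clause for unnegated literals.
Clause 1: 1 positive; Clause 2: 2 positive; Clause 3: 1 positive.
Total positive literal occurrences = 4.

4


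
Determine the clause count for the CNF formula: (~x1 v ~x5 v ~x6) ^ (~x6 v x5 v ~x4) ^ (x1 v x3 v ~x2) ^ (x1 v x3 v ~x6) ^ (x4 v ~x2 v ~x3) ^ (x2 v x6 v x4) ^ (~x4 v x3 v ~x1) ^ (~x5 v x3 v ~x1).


Each group enclosed in parentheses joined by ^ is one clause.
Counting the conjuncts: 8 clauses.

8


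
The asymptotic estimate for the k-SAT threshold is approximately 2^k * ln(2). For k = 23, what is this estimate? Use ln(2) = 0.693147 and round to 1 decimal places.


Using the asymptotic formula: threshold ~ 2^k * ln(2).
2^23 = 8388608.
8388608 * 0.693147 = 5814538.5.

5814538.5


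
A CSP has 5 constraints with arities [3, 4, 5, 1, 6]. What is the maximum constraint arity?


The arities are: 3, 4, 5, 1, 6.
Scan for the maximum value.
Maximum arity = 6.

6


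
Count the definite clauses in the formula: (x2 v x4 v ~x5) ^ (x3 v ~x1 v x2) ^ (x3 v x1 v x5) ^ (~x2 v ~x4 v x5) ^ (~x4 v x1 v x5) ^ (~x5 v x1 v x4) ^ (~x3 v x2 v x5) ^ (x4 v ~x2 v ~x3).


A definite clause has exactly one positive literal.
Clause 1: 2 positive -> not definite
Clause 2: 2 positive -> not definite
Clause 3: 3 positive -> not definite
Clause 4: 1 positive -> definite
Clause 5: 2 positive -> not definite
Clause 6: 2 positive -> not definite
Clause 7: 2 positive -> not definite
Clause 8: 1 positive -> definite
Definite clause count = 2.

2


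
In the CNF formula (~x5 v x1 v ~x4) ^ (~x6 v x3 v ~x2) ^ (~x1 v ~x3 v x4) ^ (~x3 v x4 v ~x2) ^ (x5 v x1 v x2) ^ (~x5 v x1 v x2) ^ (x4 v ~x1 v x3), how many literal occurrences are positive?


Scan each clause for unnegated literals.
Clause 1: 1 positive; Clause 2: 1 positive; Clause 3: 1 positive; Clause 4: 1 positive; Clause 5: 3 positive; Clause 6: 2 positive; Clause 7: 2 positive.
Total positive literal occurrences = 11.

11


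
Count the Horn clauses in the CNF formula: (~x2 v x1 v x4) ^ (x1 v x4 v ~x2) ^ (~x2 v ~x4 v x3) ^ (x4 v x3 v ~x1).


A Horn clause has at most one positive literal.
Clause 1: 2 positive lit(s) -> not Horn
Clause 2: 2 positive lit(s) -> not Horn
Clause 3: 1 positive lit(s) -> Horn
Clause 4: 2 positive lit(s) -> not Horn
Total Horn clauses = 1.

1


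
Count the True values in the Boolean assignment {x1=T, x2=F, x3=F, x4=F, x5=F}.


The weight is the number of variables assigned True.
True variables: x1.
Weight = 1.

1


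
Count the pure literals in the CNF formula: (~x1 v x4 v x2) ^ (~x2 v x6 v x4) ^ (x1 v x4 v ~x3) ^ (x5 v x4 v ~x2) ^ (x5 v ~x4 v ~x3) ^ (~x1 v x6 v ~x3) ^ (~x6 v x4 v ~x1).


A pure literal appears in only one polarity across all clauses.
Pure literals: x3 (negative only), x5 (positive only).
Count = 2.

2


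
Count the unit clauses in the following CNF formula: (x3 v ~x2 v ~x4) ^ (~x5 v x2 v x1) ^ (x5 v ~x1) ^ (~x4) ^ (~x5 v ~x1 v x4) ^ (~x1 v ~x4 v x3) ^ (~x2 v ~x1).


A unit clause contains exactly one literal.
Unit clauses found: (~x4).
Count = 1.

1


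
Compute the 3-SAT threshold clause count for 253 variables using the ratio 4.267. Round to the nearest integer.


The 3-SAT phase transition occurs at approximately 4.267 clauses per variable.
m = 4.267 * 253 = 1079.551.
Rounded to nearest integer: 1080.

1080


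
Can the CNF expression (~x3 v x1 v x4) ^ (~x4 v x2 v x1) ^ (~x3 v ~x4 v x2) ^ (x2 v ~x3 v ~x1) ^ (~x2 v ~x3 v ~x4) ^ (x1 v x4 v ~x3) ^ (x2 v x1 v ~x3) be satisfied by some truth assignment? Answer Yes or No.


Check all 16 possible truth assignments.
Number of satisfying assignments found: 8.
The formula is satisfiable.

Yes


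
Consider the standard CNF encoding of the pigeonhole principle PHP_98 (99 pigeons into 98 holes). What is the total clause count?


The PHP encoding has two parts:
1) At-least-one-hole clauses: 99 (one per pigeon, each with 98 literals).
2) At-most-one-pigeon-per-hole clauses: 98 holes * C(99,2) = 98 * 4851 = 475398.
Total clauses = 99 + 475398 = 475497.

475497


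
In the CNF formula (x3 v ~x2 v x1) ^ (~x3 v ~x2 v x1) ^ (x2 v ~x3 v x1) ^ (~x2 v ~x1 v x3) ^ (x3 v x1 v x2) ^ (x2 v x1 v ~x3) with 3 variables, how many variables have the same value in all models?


Find all satisfying assignments: 3 model(s).
Check which variables have the same value in every model.
Fixed variables: x1=T.
Backbone size = 1.

1


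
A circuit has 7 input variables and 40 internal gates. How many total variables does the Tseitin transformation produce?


The Tseitin transformation introduces one auxiliary variable per gate.
Total variables = inputs + gates = 7 + 40 = 47.

47


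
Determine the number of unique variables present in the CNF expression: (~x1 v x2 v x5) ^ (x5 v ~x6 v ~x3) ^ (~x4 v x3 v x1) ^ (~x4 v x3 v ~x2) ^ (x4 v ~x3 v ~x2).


Identify each distinct variable in the formula.
Variables found: x1, x2, x3, x4, x5, x6.
Total distinct variables = 6.

6


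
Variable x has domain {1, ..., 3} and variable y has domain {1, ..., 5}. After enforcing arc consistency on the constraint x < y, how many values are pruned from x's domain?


For the constraint x < y, x needs a supporting value in y's domain.
x can be at most 4 (one less than y's maximum).
Valid x values from domain: 3 out of 3.
Pruned = 3 - 3 = 0.

0


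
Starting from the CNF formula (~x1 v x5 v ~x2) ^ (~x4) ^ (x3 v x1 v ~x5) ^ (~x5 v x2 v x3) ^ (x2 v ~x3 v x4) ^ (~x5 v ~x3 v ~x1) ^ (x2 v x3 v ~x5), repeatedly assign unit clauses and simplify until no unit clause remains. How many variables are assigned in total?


Unit propagation repeatedly assigns the literal in any unit clause, then simplifies.
Assignments in order: x4 = F.
No further unit clauses remain.
Total variables assigned = 1.

1
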